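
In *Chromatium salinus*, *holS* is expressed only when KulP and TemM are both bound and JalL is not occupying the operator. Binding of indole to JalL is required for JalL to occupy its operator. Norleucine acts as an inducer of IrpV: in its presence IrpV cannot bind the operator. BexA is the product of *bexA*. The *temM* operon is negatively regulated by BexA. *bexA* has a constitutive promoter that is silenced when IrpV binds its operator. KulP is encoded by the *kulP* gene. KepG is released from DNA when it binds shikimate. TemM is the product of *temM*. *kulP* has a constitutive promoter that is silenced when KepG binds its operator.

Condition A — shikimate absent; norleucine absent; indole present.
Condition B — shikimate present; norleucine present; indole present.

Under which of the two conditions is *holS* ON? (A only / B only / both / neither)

Condition A:
Shikimate is absent, so KepG is active.
With repressor KepG bound, *kulP* is not transcribed.
So KulP is not produced.
Norleucine is absent, so IrpV is active.
With repressor IrpV bound, *bexA* is not transcribed.
So BexA is not produced.
With no repressor bound, *temM* is transcribed.
So TemM is produced and active.
Indole is present, so JalL is active.
With repressor JalL bound, *holS* is not transcribed.
→ *holS* is OFF in A.
Condition B:
Shikimate is present, so KepG is inactive.
With no repressor bound, *kulP* is transcribed.
So KulP is produced and active.
Norleucine is present, so IrpV is inactive.
With no repressor bound, *bexA* is transcribed.
So BexA is produced and active.
With repressor BexA bound, *temM* is not transcribed.
So TemM is not produced.
Indole is present, so JalL is active.
With repressor JalL bound, *holS* is not transcribed.
→ *holS* is OFF in B.

neither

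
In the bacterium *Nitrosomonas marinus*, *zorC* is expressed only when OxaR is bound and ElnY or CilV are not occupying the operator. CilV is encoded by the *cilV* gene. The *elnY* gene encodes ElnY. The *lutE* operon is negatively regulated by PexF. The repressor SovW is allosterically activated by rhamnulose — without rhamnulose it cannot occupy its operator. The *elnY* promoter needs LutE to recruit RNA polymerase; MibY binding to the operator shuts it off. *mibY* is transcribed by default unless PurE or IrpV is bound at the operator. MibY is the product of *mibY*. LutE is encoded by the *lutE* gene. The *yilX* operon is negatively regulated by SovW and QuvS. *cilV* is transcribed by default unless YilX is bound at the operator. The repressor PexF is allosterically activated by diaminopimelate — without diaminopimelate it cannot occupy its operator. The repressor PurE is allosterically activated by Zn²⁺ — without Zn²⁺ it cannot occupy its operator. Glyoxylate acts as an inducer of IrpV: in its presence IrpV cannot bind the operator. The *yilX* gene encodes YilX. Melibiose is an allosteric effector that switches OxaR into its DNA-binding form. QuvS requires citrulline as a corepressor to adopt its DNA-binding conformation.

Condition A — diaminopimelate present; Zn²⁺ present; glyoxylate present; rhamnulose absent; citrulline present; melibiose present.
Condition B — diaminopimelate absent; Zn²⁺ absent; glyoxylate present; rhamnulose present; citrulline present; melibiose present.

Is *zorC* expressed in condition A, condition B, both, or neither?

neither

Condition A:
Diaminopimelate is present, so PexF is active.
With repressor PexF bound, *lutE* is not transcribed.
So LutE is not produced.
Zn²⁺ is present, so PurE is active.
Glyoxylate is present, so IrpV is inactive.
With repressor PurE bound, *mibY* is not transcribed.
So MibY is not produced.
Required activator LutE is absent, so *elnY* is not transcribed.
So ElnY is not produced.
Rhamnulose is absent, so SovW is inactive.
Citrulline is present, so QuvS is active.
With repressor QuvS bound, *yilX* is not transcribed.
So YilX is not produced.
With no repressor bound, *cilV* is transcribed.
So CilV is produced and active.
Melibiose is present, so OxaR is active.
With repressor CilV bound, *zorC* is not transcribed.
→ *zorC* is OFF in A.
Condition B:
Diaminopimelate is absent, so PexF is inactive.
With no repressor bound, *lutE* is transcribed.
So LutE is produced and active.
Zn²⁺ is absent, so PurE is inactive.
Glyoxylate is present, so IrpV is inactive.
With no repressor bound, *mibY* is transcribed.
So MibY is produced and active.
With repressor MibY bound, *elnY* is not transcribed.
So ElnY is not produced.
Rhamnulose is present, so SovW is active.
Citrulline is present, so QuvS is active.
With repressor SovW bound, *yilX* is not transcribed.
So YilX is not produced.
With no repressor bound, *cilV* is transcribed.
So CilV is produced and active.
Melibiose is present, so OxaR is active.
With repressor CilV bound, *zorC* is not transcribed.
→ *zorC* is OFF in B.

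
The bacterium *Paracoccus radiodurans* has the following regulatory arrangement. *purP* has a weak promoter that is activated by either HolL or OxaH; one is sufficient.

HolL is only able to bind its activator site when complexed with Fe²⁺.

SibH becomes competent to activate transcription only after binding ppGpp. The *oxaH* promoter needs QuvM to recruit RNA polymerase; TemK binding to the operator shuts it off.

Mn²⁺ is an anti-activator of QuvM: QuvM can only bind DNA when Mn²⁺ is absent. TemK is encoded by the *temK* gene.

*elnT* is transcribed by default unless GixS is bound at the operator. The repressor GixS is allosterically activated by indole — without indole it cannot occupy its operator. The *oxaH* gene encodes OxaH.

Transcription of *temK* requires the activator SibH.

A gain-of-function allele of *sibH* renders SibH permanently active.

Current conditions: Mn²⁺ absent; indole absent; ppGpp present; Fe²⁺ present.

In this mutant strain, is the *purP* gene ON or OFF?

Fe²⁺ is present, so HolL is active.
SibH is constitutively active in this strain.
No repressor is bound and SibH is active, so *temK* is transcribed.
So TemK is produced and active.
Mn²⁺ is absent, so QuvM is active.
With repressor TemK bound, *oxaH* is not transcribed.
So OxaH is not produced.
Activator HolL is present, so *purP* is transcribed.

ON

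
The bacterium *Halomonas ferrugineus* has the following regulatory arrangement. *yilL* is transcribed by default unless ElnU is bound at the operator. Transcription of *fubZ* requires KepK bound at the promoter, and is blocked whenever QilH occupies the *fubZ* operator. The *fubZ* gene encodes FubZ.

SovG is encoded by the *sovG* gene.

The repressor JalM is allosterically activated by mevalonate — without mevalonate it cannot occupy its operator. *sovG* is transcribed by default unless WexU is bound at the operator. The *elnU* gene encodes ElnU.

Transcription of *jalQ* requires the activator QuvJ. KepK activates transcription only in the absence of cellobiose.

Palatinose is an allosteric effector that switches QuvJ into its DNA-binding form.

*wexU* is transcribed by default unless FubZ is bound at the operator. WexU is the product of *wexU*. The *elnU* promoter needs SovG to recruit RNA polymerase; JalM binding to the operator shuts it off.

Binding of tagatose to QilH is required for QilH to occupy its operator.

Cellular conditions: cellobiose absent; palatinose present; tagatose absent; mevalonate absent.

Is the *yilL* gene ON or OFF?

OFF

Cellobiose is absent, so KepK is active.
Tagatose is absent, so QilH is inactive.
No repressor is bound and KepK is active, so *fubZ* is transcribed.
So FubZ is produced and active.
With repressor FubZ bound, *wexU* is not transcribed.
So WexU is not produced.
With no repressor bound, *sovG* is transcribed.
So SovG is produced and active.
Mevalonate is absent, so JalM is inactive.
No repressor is bound and SovG is active, so *elnU* is transcribed.
So ElnU is produced and active.
With repressor ElnU bound, *yilL* is not transcribed.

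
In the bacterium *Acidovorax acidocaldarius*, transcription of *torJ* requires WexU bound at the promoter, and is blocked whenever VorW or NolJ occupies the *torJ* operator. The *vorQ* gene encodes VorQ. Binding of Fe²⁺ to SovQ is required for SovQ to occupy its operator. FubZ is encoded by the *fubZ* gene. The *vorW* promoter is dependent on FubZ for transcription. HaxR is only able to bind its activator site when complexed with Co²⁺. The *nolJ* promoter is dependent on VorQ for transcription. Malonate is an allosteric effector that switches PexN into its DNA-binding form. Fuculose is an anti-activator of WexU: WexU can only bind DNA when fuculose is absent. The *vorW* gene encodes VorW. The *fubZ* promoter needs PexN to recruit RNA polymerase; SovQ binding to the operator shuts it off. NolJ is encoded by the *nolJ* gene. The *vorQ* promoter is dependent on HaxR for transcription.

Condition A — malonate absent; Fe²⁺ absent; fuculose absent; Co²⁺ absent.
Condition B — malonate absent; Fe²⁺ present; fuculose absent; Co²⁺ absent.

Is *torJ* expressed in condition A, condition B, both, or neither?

both

Condition A:
Malonate is absent, so PexN is inactive.
Fe²⁺ is absent, so SovQ is inactive.
Required activator PexN is absent, so *fubZ* is not transcribed.
So FubZ is not produced.
Required activator FubZ is absent, so *vorW* is not transcribed.
So VorW is not produced.
Fuculose is absent, so WexU is active.
Co²⁺ is absent, so HaxR is inactive.
Required activator HaxR is absent, so *vorQ* is not transcribed.
So VorQ is not produced.
Required activator VorQ is absent, so *nolJ* is not transcribed.
So NolJ is not produced.
No repressor is bound and WexU is active, so *torJ* is transcribed.
→ *torJ* is ON in A.
Condition B:
Malonate is absent, so PexN is inactive.
Fe²⁺ is present, so SovQ is active.
With repressor SovQ bound, *fubZ* is not transcribed.
So FubZ is not produced.
Required activator FubZ is absent, so *vorW* is not transcribed.
So VorW is not produced.
Fuculose is absent, so WexU is active.
Co²⁺ is absent, so HaxR is inactive.
Required activator HaxR is absent, so *vorQ* is not transcribed.
So VorQ is not produced.
Required activator VorQ is absent, so *nolJ* is not transcribed.
So NolJ is not produced.
No repressor is bound and WexU is active, so *torJ* is transcribed.
→ *torJ* is ON in B.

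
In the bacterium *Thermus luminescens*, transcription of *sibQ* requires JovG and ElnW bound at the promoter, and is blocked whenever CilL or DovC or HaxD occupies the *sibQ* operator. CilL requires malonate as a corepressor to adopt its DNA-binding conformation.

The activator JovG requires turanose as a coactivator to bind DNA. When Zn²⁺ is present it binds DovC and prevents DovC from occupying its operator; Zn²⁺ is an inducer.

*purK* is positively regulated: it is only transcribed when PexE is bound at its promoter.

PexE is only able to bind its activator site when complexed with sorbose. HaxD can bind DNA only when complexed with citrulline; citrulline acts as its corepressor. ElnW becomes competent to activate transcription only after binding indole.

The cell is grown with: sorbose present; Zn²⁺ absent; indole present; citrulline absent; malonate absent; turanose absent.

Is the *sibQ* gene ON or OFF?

OFF

Malonate is absent, so CilL is inactive.
Turanose is absent, so JovG is inactive.
Indole is present, so ElnW is active.
Zn²⁺ is absent, so DovC is active.
Citrulline is absent, so HaxD is inactive.
With repressor DovC bound, *sibQ* is not transcribed.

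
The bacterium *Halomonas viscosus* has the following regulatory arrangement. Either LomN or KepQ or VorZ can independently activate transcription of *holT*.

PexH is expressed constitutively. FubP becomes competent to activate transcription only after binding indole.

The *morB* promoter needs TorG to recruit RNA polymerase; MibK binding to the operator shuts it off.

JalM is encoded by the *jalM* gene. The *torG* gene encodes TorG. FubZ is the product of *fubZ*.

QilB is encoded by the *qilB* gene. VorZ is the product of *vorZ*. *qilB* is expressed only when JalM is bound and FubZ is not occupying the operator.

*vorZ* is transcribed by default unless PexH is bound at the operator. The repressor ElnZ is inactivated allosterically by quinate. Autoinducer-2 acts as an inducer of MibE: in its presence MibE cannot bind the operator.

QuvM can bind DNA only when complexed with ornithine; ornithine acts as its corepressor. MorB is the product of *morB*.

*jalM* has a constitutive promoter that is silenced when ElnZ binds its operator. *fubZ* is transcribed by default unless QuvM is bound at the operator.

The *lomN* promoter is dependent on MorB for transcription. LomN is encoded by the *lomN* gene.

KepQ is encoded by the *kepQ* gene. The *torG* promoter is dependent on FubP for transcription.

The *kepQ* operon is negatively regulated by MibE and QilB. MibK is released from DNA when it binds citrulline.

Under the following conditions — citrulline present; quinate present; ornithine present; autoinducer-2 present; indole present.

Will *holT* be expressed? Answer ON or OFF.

Indole is present, so FubP is active.
No repressor is bound and FubP is active, so *torG* is transcribed.
So TorG is produced and active.
Citrulline is present, so MibK is inactive.
No repressor is bound and TorG is active, so *morB* is transcribed.
So MorB is produced and active.
No repressor is bound and MorB is active, so *lomN* is transcribed.
So LomN is produced and active.
Autoinducer-2 is present, so MibE is inactive.
Ornithine is present, so QuvM is active.
With repressor QuvM bound, *fubZ* is not transcribed.
So FubZ is not produced.
Quinate is present, so ElnZ is inactive.
With no repressor bound, *jalM* is transcribed.
So JalM is produced and active.
No repressor is bound and JalM is active, so *qilB* is transcribed.
So QilB is produced and active.
With repressor QilB bound, *kepQ* is not transcribed.
So KepQ is not produced.
PexH is produced constitutively and is active.
With repressor PexH bound, *vorZ* is not transcribed.
So VorZ is not produced.
Activator LomN is present, so *holT* is transcribed.

ON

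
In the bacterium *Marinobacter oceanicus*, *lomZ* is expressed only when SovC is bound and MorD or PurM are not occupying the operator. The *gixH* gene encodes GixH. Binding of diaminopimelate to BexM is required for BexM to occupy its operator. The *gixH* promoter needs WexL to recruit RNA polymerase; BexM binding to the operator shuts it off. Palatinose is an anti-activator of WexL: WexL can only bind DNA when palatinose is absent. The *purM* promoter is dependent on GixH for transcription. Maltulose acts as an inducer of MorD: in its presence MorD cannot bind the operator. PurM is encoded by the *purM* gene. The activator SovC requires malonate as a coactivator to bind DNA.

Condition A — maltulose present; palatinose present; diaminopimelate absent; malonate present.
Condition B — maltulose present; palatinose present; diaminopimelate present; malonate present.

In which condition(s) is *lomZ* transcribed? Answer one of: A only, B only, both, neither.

Condition A:
Maltulose is present, so MorD is inactive.
Palatinose is present, so WexL is inactive.
Diaminopimelate is absent, so BexM is inactive.
Required activator WexL is absent, so *gixH* is not transcribed.
So GixH is not produced.
Required activator GixH is absent, so *purM* is not transcribed.
So PurM is not produced.
Malonate is present, so SovC is active.
No repressor is bound and SovC is active, so *lomZ* is transcribed.
→ *lomZ* is ON in A.
Condition B:
Maltulose is present, so MorD is inactive.
Palatinose is present, so WexL is inactive.
Diaminopimelate is present, so BexM is active.
With repressor BexM bound, *gixH* is not transcribed.
So GixH is not produced.
Required activator GixH is absent, so *purM* is not transcribed.
So PurM is not produced.
Malonate is present, so SovC is active.
No repressor is bound and SovC is active, so *lomZ* is transcribed.
→ *lomZ* is ON in B.

both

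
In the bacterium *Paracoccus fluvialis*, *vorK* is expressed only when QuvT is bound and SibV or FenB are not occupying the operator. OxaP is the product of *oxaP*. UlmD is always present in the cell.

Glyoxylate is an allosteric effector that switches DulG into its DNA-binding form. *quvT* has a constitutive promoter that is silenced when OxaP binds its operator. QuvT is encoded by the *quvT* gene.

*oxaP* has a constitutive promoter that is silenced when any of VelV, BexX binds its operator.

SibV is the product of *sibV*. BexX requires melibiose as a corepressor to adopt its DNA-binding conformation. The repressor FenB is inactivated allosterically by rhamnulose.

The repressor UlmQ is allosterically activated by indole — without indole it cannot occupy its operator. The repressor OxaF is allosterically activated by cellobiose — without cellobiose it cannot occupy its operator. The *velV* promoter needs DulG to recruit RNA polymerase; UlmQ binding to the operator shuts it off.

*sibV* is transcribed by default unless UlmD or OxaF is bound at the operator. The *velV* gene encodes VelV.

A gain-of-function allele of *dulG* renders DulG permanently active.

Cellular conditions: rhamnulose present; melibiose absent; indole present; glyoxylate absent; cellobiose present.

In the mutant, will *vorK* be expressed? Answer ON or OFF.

OFF

DulG is constitutively active in this strain.
Indole is present, so UlmQ is active.
With repressor UlmQ bound, *velV* is not transcribed.
So VelV is not produced.
Melibiose is absent, so BexX is inactive.
With no repressor bound, *oxaP* is transcribed.
So OxaP is produced and active.
With repressor OxaP bound, *quvT* is not transcribed.
So QuvT is not produced.
UlmD is produced constitutively and is active.
Cellobiose is present, so OxaF is active.
With repressor UlmD bound, *sibV* is not transcribed.
So SibV is not produced.
Rhamnulose is present, so FenB is inactive.
Required activator QuvT is absent, so *vorK* is not transcribed.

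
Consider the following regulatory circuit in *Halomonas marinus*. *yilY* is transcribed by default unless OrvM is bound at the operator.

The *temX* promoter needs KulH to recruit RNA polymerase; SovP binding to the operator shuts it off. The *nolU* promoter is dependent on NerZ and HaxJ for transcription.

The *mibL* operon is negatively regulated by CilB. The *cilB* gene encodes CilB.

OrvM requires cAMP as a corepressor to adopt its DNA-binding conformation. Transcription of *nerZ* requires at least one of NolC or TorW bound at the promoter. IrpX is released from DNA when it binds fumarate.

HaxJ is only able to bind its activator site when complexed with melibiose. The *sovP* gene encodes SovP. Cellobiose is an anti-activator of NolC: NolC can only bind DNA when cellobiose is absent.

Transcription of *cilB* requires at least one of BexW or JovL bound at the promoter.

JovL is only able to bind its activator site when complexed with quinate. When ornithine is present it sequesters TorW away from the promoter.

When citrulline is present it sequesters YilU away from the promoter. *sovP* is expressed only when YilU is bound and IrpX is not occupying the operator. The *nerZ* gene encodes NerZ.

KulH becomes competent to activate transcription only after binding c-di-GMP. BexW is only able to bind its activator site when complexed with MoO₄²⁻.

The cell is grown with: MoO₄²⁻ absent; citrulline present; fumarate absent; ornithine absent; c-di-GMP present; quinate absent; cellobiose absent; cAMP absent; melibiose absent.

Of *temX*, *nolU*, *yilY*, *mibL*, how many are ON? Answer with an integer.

c-di-GMP is present, so KulH is active.
Citrulline is present, so YilU is inactive.
Fumarate is absent, so IrpX is active.
With repressor IrpX bound, *sovP* is not transcribed.
So SovP is not produced.
No repressor is bound and KulH is active, so *temX* is transcribed.
→ *temX* is ON.
Cellobiose is absent, so NolC is active.
Ornithine is absent, so TorW is active.
Activator NolC is present, so *nerZ* is transcribed.
So NerZ is produced and active.
Melibiose is absent, so HaxJ is inactive.
Required activator HaxJ is absent, so *nolU* is not transcribed.
→ *nolU* is OFF.
cAMP is absent, so OrvM is inactive.
With no repressor bound, *yilY* is transcribed.
→ *yilY* is ON.
MoO₄²⁻ is absent, so BexW is inactive.
Quinate is absent, so JovL is inactive.
No activator is available at the *cilB* promoter, so *cilB* is not transcribed.
So CilB is not produced.
With no repressor bound, *mibL* is transcribed.
→ *mibL* is ON.
3 of the 4 genes are transcribed.

3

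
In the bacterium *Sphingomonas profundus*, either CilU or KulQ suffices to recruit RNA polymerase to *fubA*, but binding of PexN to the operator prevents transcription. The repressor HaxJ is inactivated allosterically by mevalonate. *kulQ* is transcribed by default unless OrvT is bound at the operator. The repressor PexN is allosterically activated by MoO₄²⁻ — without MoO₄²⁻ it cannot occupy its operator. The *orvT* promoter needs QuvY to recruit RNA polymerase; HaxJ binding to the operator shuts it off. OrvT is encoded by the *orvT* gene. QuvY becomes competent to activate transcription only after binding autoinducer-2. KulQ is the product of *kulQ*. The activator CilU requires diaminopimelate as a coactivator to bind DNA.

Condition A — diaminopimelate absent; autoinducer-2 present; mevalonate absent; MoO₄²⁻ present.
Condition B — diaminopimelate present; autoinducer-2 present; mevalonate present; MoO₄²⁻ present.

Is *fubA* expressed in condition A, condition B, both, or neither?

neither

Condition A:
Diaminopimelate is absent, so CilU is inactive.
Autoinducer-2 is present, so QuvY is active.
Mevalonate is absent, so HaxJ is active.
With repressor HaxJ bound, *orvT* is not transcribed.
So OrvT is not produced.
With no repressor bound, *kulQ* is transcribed.
So KulQ is produced and active.
MoO₄²⁻ is present, so PexN is active.
With repressor PexN bound, *fubA* is not transcribed.
→ *fubA* is OFF in A.
Condition B:
Diaminopimelate is present, so CilU is active.
Autoinducer-2 is present, so QuvY is active.
Mevalonate is present, so HaxJ is inactive.
No repressor is bound and QuvY is active, so *orvT* is transcribed.
So OrvT is produced and active.
With repressor OrvT bound, *kulQ* is not transcribed.
So KulQ is not produced.
MoO₄²⁻ is present, so PexN is active.
With repressor PexN bound, *fubA* is not transcribed.
→ *fubA* is OFF in B.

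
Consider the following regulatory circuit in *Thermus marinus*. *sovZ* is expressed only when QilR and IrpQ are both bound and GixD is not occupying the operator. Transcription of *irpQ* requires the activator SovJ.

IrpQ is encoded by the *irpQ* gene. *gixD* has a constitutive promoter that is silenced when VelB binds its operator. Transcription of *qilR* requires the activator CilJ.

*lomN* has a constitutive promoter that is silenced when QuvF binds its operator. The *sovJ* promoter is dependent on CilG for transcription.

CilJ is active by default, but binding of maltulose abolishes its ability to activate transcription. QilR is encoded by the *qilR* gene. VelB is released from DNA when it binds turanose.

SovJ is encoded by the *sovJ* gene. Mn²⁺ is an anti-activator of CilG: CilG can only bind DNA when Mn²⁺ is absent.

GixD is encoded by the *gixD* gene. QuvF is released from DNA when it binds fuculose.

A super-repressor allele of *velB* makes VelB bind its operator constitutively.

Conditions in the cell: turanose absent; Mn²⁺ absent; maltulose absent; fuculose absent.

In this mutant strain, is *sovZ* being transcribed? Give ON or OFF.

ON

Maltulose is absent, so CilJ is active.
No repressor is bound and CilJ is active, so *qilR* is transcribed.
So QilR is produced and active.
Mn²⁺ is absent, so CilG is active.
No repressor is bound and CilG is active, so *sovJ* is transcribed.
So SovJ is produced and active.
No repressor is bound and SovJ is active, so *irpQ* is transcribed.
So IrpQ is produced and active.
VelB is constitutively active in this strain.
With repressor VelB bound, *gixD* is not transcribed.
So GixD is not produced.
No repressor is bound and QilR and IrpQ are active, so *sovZ* is transcribed.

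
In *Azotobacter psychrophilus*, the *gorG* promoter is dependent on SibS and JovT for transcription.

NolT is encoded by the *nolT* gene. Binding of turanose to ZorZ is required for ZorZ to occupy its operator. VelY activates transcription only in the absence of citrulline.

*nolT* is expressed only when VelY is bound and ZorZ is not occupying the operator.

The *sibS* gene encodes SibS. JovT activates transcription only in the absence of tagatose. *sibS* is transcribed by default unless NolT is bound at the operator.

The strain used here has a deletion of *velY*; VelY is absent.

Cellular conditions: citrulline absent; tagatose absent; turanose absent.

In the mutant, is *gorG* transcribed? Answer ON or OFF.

ON

Turanose is absent, so ZorZ is inactive.
VelY is non-functional in this strain, so it has no effect.
Required activator VelY is absent, so *nolT* is not transcribed.
So NolT is not produced.
With no repressor bound, *sibS* is transcribed.
So SibS is produced and active.
Tagatose is absent, so JovT is active.
No repressor is bound and SibS and JovT are active, so *gorG* is transcribed.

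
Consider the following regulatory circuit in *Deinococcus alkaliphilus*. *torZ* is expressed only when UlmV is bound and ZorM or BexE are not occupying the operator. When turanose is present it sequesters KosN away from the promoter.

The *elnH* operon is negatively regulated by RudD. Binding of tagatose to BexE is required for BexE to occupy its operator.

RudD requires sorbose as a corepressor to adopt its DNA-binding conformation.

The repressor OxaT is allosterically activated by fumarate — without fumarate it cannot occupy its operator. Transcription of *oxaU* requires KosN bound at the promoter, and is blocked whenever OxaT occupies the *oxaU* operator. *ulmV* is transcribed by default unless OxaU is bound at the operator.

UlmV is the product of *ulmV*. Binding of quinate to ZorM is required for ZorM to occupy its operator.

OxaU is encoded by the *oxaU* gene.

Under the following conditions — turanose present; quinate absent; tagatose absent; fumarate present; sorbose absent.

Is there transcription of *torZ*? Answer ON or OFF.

ON

Turanose is present, so KosN is inactive.
Fumarate is present, so OxaT is active.
With repressor OxaT bound, *oxaU* is not transcribed.
So OxaU is not produced.
With no repressor bound, *ulmV* is transcribed.
So UlmV is produced and active.
Quinate is absent, so ZorM is inactive.
Tagatose is absent, so BexE is inactive.
No repressor is bound and UlmV is active, so *torZ* is transcribed.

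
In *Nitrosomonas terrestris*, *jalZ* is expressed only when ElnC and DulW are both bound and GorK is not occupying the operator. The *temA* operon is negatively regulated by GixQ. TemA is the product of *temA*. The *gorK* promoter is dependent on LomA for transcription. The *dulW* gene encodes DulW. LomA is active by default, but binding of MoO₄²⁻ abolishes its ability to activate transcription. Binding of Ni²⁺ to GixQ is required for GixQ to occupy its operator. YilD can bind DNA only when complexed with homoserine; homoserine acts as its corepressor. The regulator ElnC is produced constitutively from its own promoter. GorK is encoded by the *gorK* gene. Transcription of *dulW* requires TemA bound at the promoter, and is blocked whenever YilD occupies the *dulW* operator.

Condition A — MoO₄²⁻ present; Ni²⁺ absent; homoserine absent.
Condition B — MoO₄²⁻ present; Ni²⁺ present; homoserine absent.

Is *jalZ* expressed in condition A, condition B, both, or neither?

Condition A:
MoO₄²⁻ is present, so LomA is inactive.
Required activator LomA is absent, so *gorK* is not transcribed.
So GorK is not produced.
ElnC is produced constitutively and is active.
Ni²⁺ is absent, so GixQ is inactive.
With no repressor bound, *temA* is transcribed.
So TemA is produced and active.
Homoserine is absent, so YilD is inactive.
No repressor is bound and TemA is active, so *dulW* is transcribed.
So DulW is produced and active.
No repressor is bound and ElnC and DulW are active, so *jalZ* is transcribed.
→ *jalZ* is ON in A.
Condition B:
MoO₄²⁻ is present, so LomA is inactive.
Required activator LomA is absent, so *gorK* is not transcribed.
So GorK is not produced.
ElnC is produced constitutively and is active.
Ni²⁺ is present, so GixQ is active.
With repressor GixQ bound, *temA* is not transcribed.
So TemA is not produced.
Homoserine is absent, so YilD is inactive.
Required activator TemA is absent, so *dulW* is not transcribed.
So DulW is not produced.
Required activator DulW is absent, so *jalZ* is not transcribed.
→ *jalZ* is OFF in B.

A only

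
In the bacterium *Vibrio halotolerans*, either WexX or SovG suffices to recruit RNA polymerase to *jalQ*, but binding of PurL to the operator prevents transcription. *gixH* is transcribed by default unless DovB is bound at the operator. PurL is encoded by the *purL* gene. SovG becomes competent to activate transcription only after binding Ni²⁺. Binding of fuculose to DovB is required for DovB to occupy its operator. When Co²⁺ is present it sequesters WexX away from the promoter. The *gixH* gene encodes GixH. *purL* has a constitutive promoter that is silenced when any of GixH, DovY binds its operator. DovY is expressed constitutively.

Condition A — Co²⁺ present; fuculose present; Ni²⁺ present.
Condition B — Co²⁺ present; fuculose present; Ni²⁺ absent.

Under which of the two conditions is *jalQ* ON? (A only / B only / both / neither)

A only

Condition A:
Co²⁺ is present, so WexX is inactive.
Fuculose is present, so DovB is active.
With repressor DovB bound, *gixH* is not transcribed.
So GixH is not produced.
DovY is produced constitutively and is active.
With repressor DovY bound, *purL* is not transcribed.
So PurL is not produced.
Ni²⁺ is present, so SovG is active.
Activator SovG is present, so *jalQ* is transcribed.
→ *jalQ* is ON in A.
Condition B:
Co²⁺ is present, so WexX is inactive.
Fuculose is present, so DovB is active.
With repressor DovB bound, *gixH* is not transcribed.
So GixH is not produced.
DovY is produced constitutively and is active.
With repressor DovY bound, *purL* is not transcribed.
So PurL is not produced.
Ni²⁺ is absent, so SovG is inactive.
No activator is available at the *jalQ* promoter, so *jalQ* is not transcribed.
→ *jalQ* is OFF in B.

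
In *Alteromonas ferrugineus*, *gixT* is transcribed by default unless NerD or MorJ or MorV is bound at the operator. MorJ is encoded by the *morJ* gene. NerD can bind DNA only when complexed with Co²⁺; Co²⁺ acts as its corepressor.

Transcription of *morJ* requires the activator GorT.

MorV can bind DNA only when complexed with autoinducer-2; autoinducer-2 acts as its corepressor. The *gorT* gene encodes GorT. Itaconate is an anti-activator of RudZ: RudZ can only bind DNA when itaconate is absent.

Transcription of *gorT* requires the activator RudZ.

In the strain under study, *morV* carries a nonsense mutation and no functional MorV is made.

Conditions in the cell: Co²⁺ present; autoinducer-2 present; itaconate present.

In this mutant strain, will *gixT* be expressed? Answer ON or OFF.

Co²⁺ is present, so NerD is active.
Itaconate is present, so RudZ is inactive.
Required activator RudZ is absent, so *gorT* is not transcribed.
So GorT is not produced.
Required activator GorT is absent, so *morJ* is not transcribed.
So MorJ is not produced.
MorV is non-functional in this strain, so it has no effect.
With repressor NerD bound, *gixT* is not transcribed.

OFF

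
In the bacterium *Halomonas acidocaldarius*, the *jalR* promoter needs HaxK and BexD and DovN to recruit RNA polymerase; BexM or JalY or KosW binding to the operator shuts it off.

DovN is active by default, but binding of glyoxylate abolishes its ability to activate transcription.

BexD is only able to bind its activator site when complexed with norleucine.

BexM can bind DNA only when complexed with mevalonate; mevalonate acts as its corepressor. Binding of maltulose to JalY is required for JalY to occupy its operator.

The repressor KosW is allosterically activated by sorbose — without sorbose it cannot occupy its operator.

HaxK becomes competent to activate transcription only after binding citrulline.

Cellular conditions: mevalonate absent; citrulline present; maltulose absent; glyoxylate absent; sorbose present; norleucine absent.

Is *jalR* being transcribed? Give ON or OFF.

OFF

Citrulline is present, so HaxK is active.
Mevalonate is absent, so BexM is inactive.
Norleucine is absent, so BexD is inactive.
Glyoxylate is absent, so DovN is active.
Maltulose is absent, so JalY is inactive.
Sorbose is present, so KosW is active.
With repressor KosW bound, *jalR* is not transcribed.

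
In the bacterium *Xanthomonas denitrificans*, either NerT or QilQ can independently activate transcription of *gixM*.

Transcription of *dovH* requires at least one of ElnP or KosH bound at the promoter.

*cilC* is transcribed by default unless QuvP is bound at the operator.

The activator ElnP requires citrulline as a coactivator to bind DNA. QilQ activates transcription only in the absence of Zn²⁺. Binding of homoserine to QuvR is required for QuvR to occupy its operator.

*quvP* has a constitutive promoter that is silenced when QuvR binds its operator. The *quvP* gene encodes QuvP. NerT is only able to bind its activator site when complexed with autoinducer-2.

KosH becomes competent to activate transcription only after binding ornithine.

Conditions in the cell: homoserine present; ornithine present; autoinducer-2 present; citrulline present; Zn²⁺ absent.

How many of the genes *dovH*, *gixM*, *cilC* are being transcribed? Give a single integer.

3

Citrulline is present, so ElnP is active.
Ornithine is present, so KosH is active.
Activator ElnP is present, so *dovH* is transcribed.
→ *dovH* is ON.
Autoinducer-2 is present, so NerT is active.
Zn²⁺ is absent, so QilQ is active.
Activator NerT is present, so *gixM* is transcribed.
→ *gixM* is ON.
Homoserine is present, so QuvR is active.
With repressor QuvR bound, *quvP* is not transcribed.
So QuvP is not produced.
With no repressor bound, *cilC* is transcribed.
→ *cilC* is ON.
3 of the 3 genes are transcribed.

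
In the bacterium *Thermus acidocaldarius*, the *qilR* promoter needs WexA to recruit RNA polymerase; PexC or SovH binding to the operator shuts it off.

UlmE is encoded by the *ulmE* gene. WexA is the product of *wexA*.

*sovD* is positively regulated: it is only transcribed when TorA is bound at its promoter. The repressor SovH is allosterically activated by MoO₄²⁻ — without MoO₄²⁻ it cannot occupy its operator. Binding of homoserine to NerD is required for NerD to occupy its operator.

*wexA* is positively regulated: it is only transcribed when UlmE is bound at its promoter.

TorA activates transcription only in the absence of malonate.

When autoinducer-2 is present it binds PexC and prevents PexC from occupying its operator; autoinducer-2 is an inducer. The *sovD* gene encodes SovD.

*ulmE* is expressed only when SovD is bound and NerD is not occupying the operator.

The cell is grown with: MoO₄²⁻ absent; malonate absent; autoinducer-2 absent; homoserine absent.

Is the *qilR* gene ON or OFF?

Autoinducer-2 is absent, so PexC is active.
MoO₄²⁻ is absent, so SovH is inactive.
Homoserine is absent, so NerD is inactive.
Malonate is absent, so TorA is active.
No repressor is bound and TorA is active, so *sovD* is transcribed.
So SovD is produced and active.
No repressor is bound and SovD is active, so *ulmE* is transcribed.
So UlmE is produced and active.
No repressor is bound and UlmE is active, so *wexA* is transcribed.
So WexA is produced and active.
With repressor PexC bound, *qilR* is not transcribed.

OFF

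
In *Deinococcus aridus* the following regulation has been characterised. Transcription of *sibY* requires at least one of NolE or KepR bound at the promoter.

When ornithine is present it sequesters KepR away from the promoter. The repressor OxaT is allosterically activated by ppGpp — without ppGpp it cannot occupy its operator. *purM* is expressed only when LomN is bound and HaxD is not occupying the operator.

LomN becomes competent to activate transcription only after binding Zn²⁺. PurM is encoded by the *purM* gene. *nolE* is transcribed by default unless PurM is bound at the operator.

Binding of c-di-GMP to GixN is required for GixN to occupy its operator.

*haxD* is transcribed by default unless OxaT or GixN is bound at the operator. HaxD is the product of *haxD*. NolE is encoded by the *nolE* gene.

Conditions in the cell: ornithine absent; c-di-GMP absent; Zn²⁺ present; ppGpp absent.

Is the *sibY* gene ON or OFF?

ON

Zn²⁺ is present, so LomN is active.
ppGpp is absent, so OxaT is inactive.
c-di-GMP is absent, so GixN is inactive.
With no repressor bound, *haxD* is transcribed.
So HaxD is produced and active.
With repressor HaxD bound, *purM* is not transcribed.
So PurM is not produced.
With no repressor bound, *nolE* is transcribed.
So NolE is produced and active.
Ornithine is absent, so KepR is active.
Activator NolE is present, so *sibY* is transcribed.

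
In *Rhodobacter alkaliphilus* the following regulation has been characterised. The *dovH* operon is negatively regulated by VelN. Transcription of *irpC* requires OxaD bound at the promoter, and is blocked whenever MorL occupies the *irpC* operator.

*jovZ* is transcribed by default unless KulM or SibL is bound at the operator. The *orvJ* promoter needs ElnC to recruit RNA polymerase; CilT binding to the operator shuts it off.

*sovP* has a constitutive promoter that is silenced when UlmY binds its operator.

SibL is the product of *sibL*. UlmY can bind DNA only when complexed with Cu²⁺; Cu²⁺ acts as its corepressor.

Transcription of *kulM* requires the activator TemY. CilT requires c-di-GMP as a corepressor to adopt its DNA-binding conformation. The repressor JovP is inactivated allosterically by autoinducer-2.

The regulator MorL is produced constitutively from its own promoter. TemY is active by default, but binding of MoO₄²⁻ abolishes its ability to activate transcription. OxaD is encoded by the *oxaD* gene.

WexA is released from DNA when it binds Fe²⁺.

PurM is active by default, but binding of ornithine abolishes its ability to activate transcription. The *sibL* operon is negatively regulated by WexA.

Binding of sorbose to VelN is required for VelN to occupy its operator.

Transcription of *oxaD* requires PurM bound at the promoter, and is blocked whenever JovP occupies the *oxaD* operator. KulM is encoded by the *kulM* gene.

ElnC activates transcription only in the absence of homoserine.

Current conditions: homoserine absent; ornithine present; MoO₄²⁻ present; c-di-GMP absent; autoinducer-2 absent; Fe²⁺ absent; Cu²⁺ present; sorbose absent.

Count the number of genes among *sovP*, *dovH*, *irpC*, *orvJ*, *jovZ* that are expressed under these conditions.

Cu²⁺ is present, so UlmY is active.
With repressor UlmY bound, *sovP* is not transcribed.
→ *sovP* is OFF.
Sorbose is absent, so VelN is inactive.
With no repressor bound, *dovH* is transcribed.
→ *dovH* is ON.
MorL is produced constitutively and is active.
Autoinducer-2 is absent, so JovP is active.
Ornithine is present, so PurM is inactive.
With repressor JovP bound, *oxaD* is not transcribed.
So OxaD is not produced.
With repressor MorL bound, *irpC* is not transcribed.
→ *irpC* is OFF.
c-di-GMP is absent, so CilT is inactive.
Homoserine is absent, so ElnC is active.
No repressor is bound and ElnC is active, so *orvJ* is transcribed.
→ *orvJ* is ON.
MoO₄²⁻ is present, so TemY is inactive.
Required activator TemY is absent, so *kulM* is not transcribed.
So KulM is not produced.
Fe²⁺ is absent, so WexA is active.
With repressor WexA bound, *sibL* is not transcribed.
So SibL is not produced.
With no repressor bound, *jovZ* is transcribed.
→ *jovZ* is ON.
3 of the 5 genes are transcribed.

3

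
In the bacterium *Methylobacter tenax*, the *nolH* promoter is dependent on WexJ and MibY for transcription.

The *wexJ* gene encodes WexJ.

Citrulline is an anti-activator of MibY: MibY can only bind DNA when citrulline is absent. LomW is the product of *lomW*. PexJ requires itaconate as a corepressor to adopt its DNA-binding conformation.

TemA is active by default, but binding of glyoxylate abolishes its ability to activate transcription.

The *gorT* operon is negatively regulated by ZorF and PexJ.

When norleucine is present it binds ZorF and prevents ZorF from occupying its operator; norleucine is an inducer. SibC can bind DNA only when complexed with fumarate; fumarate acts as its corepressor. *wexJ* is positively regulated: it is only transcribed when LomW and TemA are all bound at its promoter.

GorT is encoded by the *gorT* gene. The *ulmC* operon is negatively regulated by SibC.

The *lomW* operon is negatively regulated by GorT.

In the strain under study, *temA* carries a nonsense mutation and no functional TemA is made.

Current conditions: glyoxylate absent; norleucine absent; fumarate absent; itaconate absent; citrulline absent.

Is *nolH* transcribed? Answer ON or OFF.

Norleucine is absent, so ZorF is active.
Itaconate is absent, so PexJ is inactive.
With repressor ZorF bound, *gorT* is not transcribed.
So GorT is not produced.
With no repressor bound, *lomW* is transcribed.
So LomW is produced and active.
TemA is non-functional in this strain, so it has no effect.
Required activator TemA is absent, so *wexJ* is not transcribed.
So WexJ is not produced.
Citrulline is absent, so MibY is active.
Required activator WexJ is absent, so *nolH* is not transcribed.

OFF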